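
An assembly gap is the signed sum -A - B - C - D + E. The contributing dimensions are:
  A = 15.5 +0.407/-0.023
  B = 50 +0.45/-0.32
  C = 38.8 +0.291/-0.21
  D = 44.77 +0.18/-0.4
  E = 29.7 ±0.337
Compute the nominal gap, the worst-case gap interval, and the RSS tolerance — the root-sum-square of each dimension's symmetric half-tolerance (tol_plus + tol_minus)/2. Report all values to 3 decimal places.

Stack each dimension's contribution:
  -A: nom -15.500 → Σnom=-15.500; wc +0.023/-0.407 → slack +0.023/-0.407; half-tol=0.215, Σhalf²=0.046225
  -B: nom -50.000 → Σnom=-65.500; wc +0.320/-0.450 → slack +0.343/-0.857; half-tol=0.385, Σhalf²=0.194450
  -C: nom -38.800 → Σnom=-104.300; wc +0.210/-0.291 → slack +0.553/-1.148; half-tol=0.251, Σhalf²=0.257200
  -D: nom -44.770 → Σnom=-149.070; wc +0.400/-0.180 → slack +0.953/-1.328; half-tol=0.290, Σhalf²=0.341300
  +E: nom +29.700 → Σnom=-119.370; wc +0.337/-0.337 → slack +1.290/-1.665; half-tol=0.337, Σhalf²=0.454869
Nominal = -119.370. Worst-case = [-119.370 - 1.665, -119.370 + 1.290] = [-121.035, -118.080]. RSS = √0.454869 = 0.674.

nominal=-119.370 wc=[-121.035,-118.080] rss=0.674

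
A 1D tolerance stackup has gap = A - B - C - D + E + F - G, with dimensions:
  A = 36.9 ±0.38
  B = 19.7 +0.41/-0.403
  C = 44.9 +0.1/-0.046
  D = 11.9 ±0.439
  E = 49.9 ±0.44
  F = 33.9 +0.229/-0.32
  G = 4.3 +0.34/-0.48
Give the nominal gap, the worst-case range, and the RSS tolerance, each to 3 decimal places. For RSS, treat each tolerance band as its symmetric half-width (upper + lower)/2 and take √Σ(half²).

nominal=39.900 wc=[37.471,42.317] rss=0.972

Stack each dimension's contribution:
  +A: nom +36.900 → Σnom=36.900; wc +0.380/-0.380 → slack +0.380/-0.380; half-tol=0.380, Σhalf²=0.144400
  -B: nom -19.700 → Σnom=17.200; wc +0.403/-0.410 → slack +0.783/-0.790; half-tol=0.406, Σhalf²=0.309642
  -C: nom -44.900 → Σnom=-27.700; wc +0.046/-0.100 → slack +0.829/-0.890; half-tol=0.073, Σhalf²=0.314971
  -D: nom -11.900 → Σnom=-39.600; wc +0.439/-0.439 → slack +1.268/-1.329; half-tol=0.439, Σhalf²=0.507692
  +E: nom +49.900 → Σnom=10.300; wc +0.440/-0.440 → slack +1.708/-1.769; half-tol=0.440, Σhalf²=0.701292
  +F: nom +33.900 → Σnom=44.200; wc +0.229/-0.320 → slack +1.937/-2.089; half-tol=0.275, Σhalf²=0.776643
  -G: nom -4.300 → Σnom=39.900; wc +0.480/-0.340 → slack +2.417/-2.429; half-tol=0.410, Σhalf²=0.944743
Nominal = 39.900. Worst-case = [39.900 - 2.429, 39.900 + 2.417] = [37.471, 42.317]. RSS = √0.944743 = 0.972.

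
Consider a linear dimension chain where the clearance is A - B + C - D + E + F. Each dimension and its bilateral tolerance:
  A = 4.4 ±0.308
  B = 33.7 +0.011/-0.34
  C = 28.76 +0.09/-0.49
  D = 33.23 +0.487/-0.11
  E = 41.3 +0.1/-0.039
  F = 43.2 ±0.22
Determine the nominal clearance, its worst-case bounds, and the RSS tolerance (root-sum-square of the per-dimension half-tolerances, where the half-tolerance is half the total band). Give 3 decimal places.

Stack each dimension's contribution:
  +A: nom +4.400 → Σnom=4.400; wc +0.308/-0.308 → slack +0.308/-0.308; half-tol=0.308, Σhalf²=0.094864
  -B: nom -33.700 → Σnom=-29.300; wc +0.340/-0.011 → slack +0.648/-0.319; half-tol=0.176, Σhalf²=0.125664
  +C: nom +28.760 → Σnom=-0.540; wc +0.090/-0.490 → slack +0.738/-0.809; half-tol=0.290, Σhalf²=0.209764
  -D: nom -33.230 → Σnom=-33.770; wc +0.110/-0.487 → slack +0.848/-1.296; half-tol=0.298, Σhalf²=0.298866
  +E: nom +41.300 → Σnom=7.530; wc +0.100/-0.039 → slack +0.948/-1.335; half-tol=0.070, Σhalf²=0.303697
  +F: nom +43.200 → Σnom=50.730; wc +0.220/-0.220 → slack +1.168/-1.555; half-tol=0.220, Σhalf²=0.352097
Nominal = 50.730. Worst-case = [50.730 - 1.555, 50.730 + 1.168] = [49.175, 51.898]. RSS = √0.352097 = 0.593.

nominal=50.730 wc=[49.175,51.898] rss=0.593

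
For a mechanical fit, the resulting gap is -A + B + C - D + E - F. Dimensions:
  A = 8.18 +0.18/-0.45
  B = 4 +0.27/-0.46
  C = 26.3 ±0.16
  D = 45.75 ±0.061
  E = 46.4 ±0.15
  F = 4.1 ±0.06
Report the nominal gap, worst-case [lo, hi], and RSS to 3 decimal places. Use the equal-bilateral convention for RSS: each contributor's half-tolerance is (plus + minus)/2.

nominal=18.670 wc=[17.599,19.821] rss=0.537

Stack each dimension's contribution:
  -A: nom -8.180 → Σnom=-8.180; wc +0.450/-0.180 → slack +0.450/-0.180; half-tol=0.315, Σhalf²=0.099225
  +B: nom +4.000 → Σnom=-4.180; wc +0.270/-0.460 → slack +0.720/-0.640; half-tol=0.365, Σhalf²=0.232450
  +C: nom +26.300 → Σnom=22.120; wc +0.160/-0.160 → slack +0.880/-0.800; half-tol=0.160, Σhalf²=0.258050
  -D: nom -45.750 → Σnom=-23.630; wc +0.061/-0.061 → slack +0.941/-0.861; half-tol=0.061, Σhalf²=0.261771
  +E: nom +46.400 → Σnom=22.770; wc +0.150/-0.150 → slack +1.091/-1.011; half-tol=0.150, Σhalf²=0.284271
  -F: nom -4.100 → Σnom=18.670; wc +0.060/-0.060 → slack +1.151/-1.071; half-tol=0.060, Σhalf²=0.287871
Nominal = 18.670. Worst-case = [18.670 - 1.071, 18.670 + 1.151] = [17.599, 19.821]. RSS = √0.287871 = 0.537.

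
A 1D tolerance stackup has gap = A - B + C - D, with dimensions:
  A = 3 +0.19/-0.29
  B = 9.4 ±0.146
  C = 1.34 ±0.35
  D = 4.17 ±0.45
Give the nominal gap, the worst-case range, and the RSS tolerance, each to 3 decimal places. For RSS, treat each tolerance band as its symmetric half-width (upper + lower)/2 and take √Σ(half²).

nominal=-9.230 wc=[-10.466,-8.094] rss=0.636

Stack each dimension's contribution:
  +A: nom +3.000 → Σnom=3.000; wc +0.190/-0.290 → slack +0.190/-0.290; half-tol=0.240, Σhalf²=0.057600
  -B: nom -9.400 → Σnom=-6.400; wc +0.146/-0.146 → slack +0.336/-0.436; half-tol=0.146, Σhalf²=0.078916
  +C: nom +1.340 → Σnom=-5.060; wc +0.350/-0.350 → slack +0.686/-0.786; half-tol=0.350, Σhalf²=0.201416
  -D: nom -4.170 → Σnom=-9.230; wc +0.450/-0.450 → slack +1.136/-1.236; half-tol=0.450, Σhalf²=0.403916
Nominal = -9.230. Worst-case = [-9.230 - 1.236, -9.230 + 1.136] = [-10.466, -8.094]. RSS = √0.403916 = 0.636.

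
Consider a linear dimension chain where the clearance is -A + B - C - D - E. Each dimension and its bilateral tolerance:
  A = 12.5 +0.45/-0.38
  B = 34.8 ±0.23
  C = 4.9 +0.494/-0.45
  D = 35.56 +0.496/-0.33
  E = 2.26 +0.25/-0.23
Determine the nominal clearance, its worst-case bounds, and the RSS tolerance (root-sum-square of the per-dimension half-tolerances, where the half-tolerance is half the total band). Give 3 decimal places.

nominal=-20.420 wc=[-22.340,-18.800] rss=0.822

Stack each dimension's contribution:
  -A: nom -12.500 → Σnom=-12.500; wc +0.380/-0.450 → slack +0.380/-0.450; half-tol=0.415, Σhalf²=0.172225
  +B: nom +34.800 → Σnom=22.300; wc +0.230/-0.230 → slack +0.610/-0.680; half-tol=0.230, Σhalf²=0.225125
  -C: nom -4.900 → Σnom=17.400; wc +0.450/-0.494 → slack +1.060/-1.174; half-tol=0.472, Σhalf²=0.447909
  -D: nom -35.560 → Σnom=-18.160; wc +0.330/-0.496 → slack +1.390/-1.670; half-tol=0.413, Σhalf²=0.618478
  -E: nom -2.260 → Σnom=-20.420; wc +0.230/-0.250 → slack +1.620/-1.920; half-tol=0.240, Σhalf²=0.676078
Nominal = -20.420. Worst-case = [-20.420 - 1.920, -20.420 + 1.620] = [-22.340, -18.800]. RSS = √0.676078 = 0.822.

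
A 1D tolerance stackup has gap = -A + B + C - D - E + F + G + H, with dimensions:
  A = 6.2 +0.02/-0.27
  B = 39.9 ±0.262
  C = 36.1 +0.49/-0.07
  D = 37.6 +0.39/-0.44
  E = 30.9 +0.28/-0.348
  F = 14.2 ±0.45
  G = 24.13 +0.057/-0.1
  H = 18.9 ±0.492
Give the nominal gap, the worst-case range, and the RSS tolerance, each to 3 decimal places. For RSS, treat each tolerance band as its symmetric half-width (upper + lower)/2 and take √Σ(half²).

nominal=58.530 wc=[56.466,61.339] rss=0.943

Stack each dimension's contribution:
  -A: nom -6.200 → Σnom=-6.200; wc +0.270/-0.020 → slack +0.270/-0.020; half-tol=0.145, Σhalf²=0.021025
  +B: nom +39.900 → Σnom=33.700; wc +0.262/-0.262 → slack +0.532/-0.282; half-tol=0.262, Σhalf²=0.089669
  +C: nom +36.100 → Σnom=69.800; wc +0.490/-0.070 → slack +1.022/-0.352; half-tol=0.280, Σhalf²=0.168069
  -D: nom -37.600 → Σnom=32.200; wc +0.440/-0.390 → slack +1.462/-0.742; half-tol=0.415, Σhalf²=0.340294
  -E: nom -30.900 → Σnom=1.300; wc +0.348/-0.280 → slack +1.810/-1.022; half-tol=0.314, Σhalf²=0.438890
  +F: nom +14.200 → Σnom=15.500; wc +0.450/-0.450 → slack +2.260/-1.472; half-tol=0.450, Σhalf²=0.641390
  +G: nom +24.130 → Σnom=39.630; wc +0.057/-0.100 → slack +2.317/-1.572; half-tol=0.079, Σhalf²=0.647552
  +H: nom +18.900 → Σnom=58.530; wc +0.492/-0.492 → slack +2.809/-2.064; half-tol=0.492, Σhalf²=0.889616
Nominal = 58.530. Worst-case = [58.530 - 2.064, 58.530 + 2.809] = [56.466, 61.339]. RSS = √0.889616 = 0.943.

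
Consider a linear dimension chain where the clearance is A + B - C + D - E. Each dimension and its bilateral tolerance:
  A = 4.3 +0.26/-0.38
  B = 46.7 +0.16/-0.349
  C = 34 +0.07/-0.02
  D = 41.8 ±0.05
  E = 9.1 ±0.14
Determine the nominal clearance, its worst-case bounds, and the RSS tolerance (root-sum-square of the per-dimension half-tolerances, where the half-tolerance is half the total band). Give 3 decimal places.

Stack each dimension's contribution:
  +A: nom +4.300 → Σnom=4.300; wc +0.260/-0.380 → slack +0.260/-0.380; half-tol=0.320, Σhalf²=0.102400
  +B: nom +46.700 → Σnom=51.000; wc +0.160/-0.349 → slack +0.420/-0.729; half-tol=0.255, Σhalf²=0.167170
  -C: nom -34.000 → Σnom=17.000; wc +0.020/-0.070 → slack +0.440/-0.799; half-tol=0.045, Σhalf²=0.169195
  +D: nom +41.800 → Σnom=58.800; wc +0.050/-0.050 → slack +0.490/-0.849; half-tol=0.050, Σhalf²=0.171695
  -E: nom -9.100 → Σnom=49.700; wc +0.140/-0.140 → slack +0.630/-0.989; half-tol=0.140, Σhalf²=0.191295
Nominal = 49.700. Worst-case = [49.700 - 0.989, 49.700 + 0.630] = [48.711, 50.330]. RSS = √0.191295 = 0.437.

nominal=49.700 wc=[48.711,50.330] rss=0.437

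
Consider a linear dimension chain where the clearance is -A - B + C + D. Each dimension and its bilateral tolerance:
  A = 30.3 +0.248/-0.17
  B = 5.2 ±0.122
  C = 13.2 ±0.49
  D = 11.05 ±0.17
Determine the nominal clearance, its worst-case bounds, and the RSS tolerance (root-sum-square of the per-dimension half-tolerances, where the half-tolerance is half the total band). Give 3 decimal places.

nominal=-11.250 wc=[-12.280,-10.298] rss=0.572

Stack each dimension's contribution:
  -A: nom -30.300 → Σnom=-30.300; wc +0.170/-0.248 → slack +0.170/-0.248; half-tol=0.209, Σhalf²=0.043681
  -B: nom -5.200 → Σnom=-35.500; wc +0.122/-0.122 → slack +0.292/-0.370; half-tol=0.122, Σhalf²=0.058565
  +C: nom +13.200 → Σnom=-22.300; wc +0.490/-0.490 → slack +0.782/-0.860; half-tol=0.490, Σhalf²=0.298665
  +D: nom +11.050 → Σnom=-11.250; wc +0.170/-0.170 → slack +0.952/-1.030; half-tol=0.170, Σhalf²=0.327565
Nominal = -11.250. Worst-case = [-11.250 - 1.030, -11.250 + 0.952] = [-12.280, -10.298]. RSS = √0.327565 = 0.572.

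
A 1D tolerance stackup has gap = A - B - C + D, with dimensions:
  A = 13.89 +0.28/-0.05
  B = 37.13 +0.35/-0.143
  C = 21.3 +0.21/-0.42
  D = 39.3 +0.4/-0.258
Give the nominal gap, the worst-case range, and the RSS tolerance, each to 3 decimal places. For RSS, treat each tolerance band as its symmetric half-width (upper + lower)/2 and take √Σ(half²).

nominal=-5.240 wc=[-6.108,-3.997] rss=0.544

Stack each dimension's contribution:
  +A: nom +13.890 → Σnom=13.890; wc +0.280/-0.050 → slack +0.280/-0.050; half-tol=0.165, Σhalf²=0.027225
  -B: nom -37.130 → Σnom=-23.240; wc +0.143/-0.350 → slack +0.423/-0.400; half-tol=0.246, Σhalf²=0.087987
  -C: nom -21.300 → Σnom=-44.540; wc +0.420/-0.210 → slack +0.843/-0.610; half-tol=0.315, Σhalf²=0.187212
  +D: nom +39.300 → Σnom=-5.240; wc +0.400/-0.258 → slack +1.243/-0.868; half-tol=0.329, Σhalf²=0.295453
Nominal = -5.240. Worst-case = [-5.240 - 0.868, -5.240 + 1.243] = [-6.108, -3.997]. RSS = √0.295453 = 0.544.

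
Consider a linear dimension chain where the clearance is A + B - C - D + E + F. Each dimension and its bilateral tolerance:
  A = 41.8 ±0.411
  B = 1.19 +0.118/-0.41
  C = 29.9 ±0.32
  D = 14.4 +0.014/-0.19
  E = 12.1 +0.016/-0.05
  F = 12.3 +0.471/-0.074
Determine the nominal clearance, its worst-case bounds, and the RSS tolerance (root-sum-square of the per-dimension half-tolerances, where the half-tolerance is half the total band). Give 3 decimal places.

nominal=23.090 wc=[21.811,24.616] rss=0.653

Stack each dimension's contribution:
  +A: nom +41.800 → Σnom=41.800; wc +0.411/-0.411 → slack +0.411/-0.411; half-tol=0.411, Σhalf²=0.168921
  +B: nom +1.190 → Σnom=42.990; wc +0.118/-0.410 → slack +0.529/-0.821; half-tol=0.264, Σhalf²=0.238617
  -C: nom -29.900 → Σnom=13.090; wc +0.320/-0.320 → slack +0.849/-1.141; half-tol=0.320, Σhalf²=0.341017
  -D: nom -14.400 → Σnom=-1.310; wc +0.190/-0.014 → slack +1.039/-1.155; half-tol=0.102, Σhalf²=0.351421
  +E: nom +12.100 → Σnom=10.790; wc +0.016/-0.050 → slack +1.055/-1.205; half-tol=0.033, Σhalf²=0.352510
  +F: nom +12.300 → Σnom=23.090; wc +0.471/-0.074 → slack +1.526/-1.279; half-tol=0.272, Σhalf²=0.426766
Nominal = 23.090. Worst-case = [23.090 - 1.279, 23.090 + 1.526] = [21.811, 24.616]. RSS = √0.426766 = 0.653.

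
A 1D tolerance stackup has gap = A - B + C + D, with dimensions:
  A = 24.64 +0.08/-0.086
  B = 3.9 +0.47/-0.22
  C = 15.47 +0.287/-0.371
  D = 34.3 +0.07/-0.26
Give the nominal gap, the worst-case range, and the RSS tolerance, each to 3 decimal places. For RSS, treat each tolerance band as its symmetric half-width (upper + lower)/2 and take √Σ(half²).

nominal=70.510 wc=[69.323,71.167] rss=0.511

Stack each dimension's contribution:
  +A: nom +24.640 → Σnom=24.640; wc +0.080/-0.086 → slack +0.080/-0.086; half-tol=0.083, Σhalf²=0.006889
  -B: nom -3.900 → Σnom=20.740; wc +0.220/-0.470 → slack +0.300/-0.556; half-tol=0.345, Σhalf²=0.125914
  +C: nom +15.470 → Σnom=36.210; wc +0.287/-0.371 → slack +0.587/-0.927; half-tol=0.329, Σhalf²=0.234155
  +D: nom +34.300 → Σnom=70.510; wc +0.070/-0.260 → slack +0.657/-1.187; half-tol=0.165, Σhalf²=0.261380
Nominal = 70.510. Worst-case = [70.510 - 1.187, 70.510 + 0.657] = [69.323, 71.167]. RSS = √0.261380 = 0.511.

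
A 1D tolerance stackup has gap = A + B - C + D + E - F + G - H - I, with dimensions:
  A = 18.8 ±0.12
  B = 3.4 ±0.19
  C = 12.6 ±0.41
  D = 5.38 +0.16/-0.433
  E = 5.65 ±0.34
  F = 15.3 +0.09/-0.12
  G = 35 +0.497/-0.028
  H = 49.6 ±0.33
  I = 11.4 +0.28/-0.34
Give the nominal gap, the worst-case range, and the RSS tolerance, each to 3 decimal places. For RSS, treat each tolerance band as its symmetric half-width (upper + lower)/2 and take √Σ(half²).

nominal=-20.670 wc=[-22.891,-18.163] rss=0.841

Stack each dimension's contribution:
  +A: nom +18.800 → Σnom=18.800; wc +0.120/-0.120 → slack +0.120/-0.120; half-tol=0.120, Σhalf²=0.014400
  +B: nom +3.400 → Σnom=22.200; wc +0.190/-0.190 → slack +0.310/-0.310; half-tol=0.190, Σhalf²=0.050500
  -C: nom -12.600 → Σnom=9.600; wc +0.410/-0.410 → slack +0.720/-0.720; half-tol=0.410, Σhalf²=0.218600
  +D: nom +5.380 → Σnom=14.980; wc +0.160/-0.433 → slack +0.880/-1.153; half-tol=0.296, Σhalf²=0.306512
  +E: nom +5.650 → Σnom=20.630; wc +0.340/-0.340 → slack +1.220/-1.493; half-tol=0.340, Σhalf²=0.422112
  -F: nom -15.300 → Σnom=5.330; wc +0.120/-0.090 → slack +1.340/-1.583; half-tol=0.105, Σhalf²=0.433137
  +G: nom +35.000 → Σnom=40.330; wc +0.497/-0.028 → slack +1.837/-1.611; half-tol=0.263, Σhalf²=0.502043
  -H: nom -49.600 → Σnom=-9.270; wc +0.330/-0.330 → slack +2.167/-1.941; half-tol=0.330, Σhalf²=0.610943
  -I: nom -11.400 → Σnom=-20.670; wc +0.340/-0.280 → slack +2.507/-2.221; half-tol=0.310, Σhalf²=0.707044
Nominal = -20.670. Worst-case = [-20.670 - 2.221, -20.670 + 2.507] = [-22.891, -18.163]. RSS = √0.707044 = 0.841.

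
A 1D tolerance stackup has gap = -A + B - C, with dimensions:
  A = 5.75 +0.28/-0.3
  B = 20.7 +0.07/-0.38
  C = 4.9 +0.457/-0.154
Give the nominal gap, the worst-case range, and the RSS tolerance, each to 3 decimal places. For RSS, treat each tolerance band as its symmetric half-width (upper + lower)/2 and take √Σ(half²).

nominal=10.050 wc=[8.933,10.574] rss=0.478

Stack each dimension's contribution:
  -A: nom -5.750 → Σnom=-5.750; wc +0.300/-0.280 → slack +0.300/-0.280; half-tol=0.290, Σhalf²=0.084100
  +B: nom +20.700 → Σnom=14.950; wc +0.070/-0.380 → slack +0.370/-0.660; half-tol=0.225, Σhalf²=0.134725
  -C: nom -4.900 → Σnom=10.050; wc +0.154/-0.457 → slack +0.524/-1.117; half-tol=0.305, Σhalf²=0.228055
Nominal = 10.050. Worst-case = [10.050 - 1.117, 10.050 + 0.524] = [8.933, 10.574]. RSS = √0.228055 = 0.478.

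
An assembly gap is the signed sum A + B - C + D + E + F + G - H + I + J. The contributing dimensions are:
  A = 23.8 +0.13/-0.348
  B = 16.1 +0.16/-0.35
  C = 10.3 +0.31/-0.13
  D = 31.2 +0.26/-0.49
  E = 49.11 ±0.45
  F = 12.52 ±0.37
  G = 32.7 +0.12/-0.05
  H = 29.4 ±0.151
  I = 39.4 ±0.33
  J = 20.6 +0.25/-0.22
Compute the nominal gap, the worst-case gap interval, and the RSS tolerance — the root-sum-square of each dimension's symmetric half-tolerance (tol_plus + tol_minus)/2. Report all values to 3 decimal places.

nominal=185.730 wc=[182.661,188.081] rss=0.919

Stack each dimension's contribution:
  +A: nom +23.800 → Σnom=23.800; wc +0.130/-0.348 → slack +0.130/-0.348; half-tol=0.239, Σhalf²=0.057121
  +B: nom +16.100 → Σnom=39.900; wc +0.160/-0.350 → slack +0.290/-0.698; half-tol=0.255, Σhalf²=0.122146
  -C: nom -10.300 → Σnom=29.600; wc +0.130/-0.310 → slack +0.420/-1.008; half-tol=0.220, Σhalf²=0.170546
  +D: nom +31.200 → Σnom=60.800; wc +0.260/-0.490 → slack +0.680/-1.498; half-tol=0.375, Σhalf²=0.311171
  +E: nom +49.110 → Σnom=109.910; wc +0.450/-0.450 → slack +1.130/-1.948; half-tol=0.450, Σhalf²=0.513671
  +F: nom +12.520 → Σnom=122.430; wc +0.370/-0.370 → slack +1.500/-2.318; half-tol=0.370, Σhalf²=0.650571
  +G: nom +32.700 → Σnom=155.130; wc +0.120/-0.050 → slack +1.620/-2.368; half-tol=0.085, Σhalf²=0.657796
  -H: nom -29.400 → Σnom=125.730; wc +0.151/-0.151 → slack +1.771/-2.519; half-tol=0.151, Σhalf²=0.680597
  +I: nom +39.400 → Σnom=165.130; wc +0.330/-0.330 → slack +2.101/-2.849; half-tol=0.330, Σhalf²=0.789497
  +J: nom +20.600 → Σnom=185.730; wc +0.250/-0.220 → slack +2.351/-3.069; half-tol=0.235, Σhalf²=0.844722
Nominal = 185.730. Worst-case = [185.730 - 3.069, 185.730 + 2.351] = [182.661, 188.081]. RSS = √0.844722 = 0.919.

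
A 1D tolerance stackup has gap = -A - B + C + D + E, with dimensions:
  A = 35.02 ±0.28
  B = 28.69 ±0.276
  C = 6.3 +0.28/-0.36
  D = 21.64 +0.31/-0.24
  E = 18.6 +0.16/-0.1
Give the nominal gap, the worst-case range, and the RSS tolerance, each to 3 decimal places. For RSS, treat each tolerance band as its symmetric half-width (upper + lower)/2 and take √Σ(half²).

nominal=-17.170 wc=[-18.426,-15.864] rss=0.591

Stack each dimension's contribution:
  -A: nom -35.020 → Σnom=-35.020; wc +0.280/-0.280 → slack +0.280/-0.280; half-tol=0.280, Σhalf²=0.078400
  -B: nom -28.690 → Σnom=-63.710; wc +0.276/-0.276 → slack +0.556/-0.556; half-tol=0.276, Σhalf²=0.154576
  +C: nom +6.300 → Σnom=-57.410; wc +0.280/-0.360 → slack +0.836/-0.916; half-tol=0.320, Σhalf²=0.256976
  +D: nom +21.640 → Σnom=-35.770; wc +0.310/-0.240 → slack +1.146/-1.156; half-tol=0.275, Σhalf²=0.332601
  +E: nom +18.600 → Σnom=-17.170; wc +0.160/-0.100 → slack +1.306/-1.256; half-tol=0.130, Σhalf²=0.349501
Nominal = -17.170. Worst-case = [-17.170 - 1.256, -17.170 + 1.306] = [-18.426, -15.864]. RSS = √0.349501 = 0.591.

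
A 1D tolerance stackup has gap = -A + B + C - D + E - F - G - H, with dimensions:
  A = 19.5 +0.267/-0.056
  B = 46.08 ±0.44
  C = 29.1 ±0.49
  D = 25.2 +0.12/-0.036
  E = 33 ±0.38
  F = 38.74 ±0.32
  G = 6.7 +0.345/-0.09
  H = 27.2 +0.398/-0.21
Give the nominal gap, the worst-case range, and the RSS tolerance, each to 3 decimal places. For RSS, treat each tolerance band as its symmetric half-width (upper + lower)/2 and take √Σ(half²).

Stack each dimension's contribution:
  -A: nom -19.500 → Σnom=-19.500; wc +0.056/-0.267 → slack +0.056/-0.267; half-tol=0.162, Σhalf²=0.026082
  +B: nom +46.080 → Σnom=26.580; wc +0.440/-0.440 → slack +0.496/-0.707; half-tol=0.440, Σhalf²=0.219682
  +C: nom +29.100 → Σnom=55.680; wc +0.490/-0.490 → slack +0.986/-1.197; half-tol=0.490, Σhalf²=0.459782
  -D: nom -25.200 → Σnom=30.480; wc +0.036/-0.120 → slack +1.022/-1.317; half-tol=0.078, Σhalf²=0.465866
  +E: nom +33.000 → Σnom=63.480; wc +0.380/-0.380 → slack +1.402/-1.697; half-tol=0.380, Σhalf²=0.610266
  -F: nom -38.740 → Σnom=24.740; wc +0.320/-0.320 → slack +1.722/-2.017; half-tol=0.320, Σhalf²=0.712666
  -G: nom -6.700 → Σnom=18.040; wc +0.090/-0.345 → slack +1.812/-2.362; half-tol=0.217, Σhalf²=0.759972
  -H: nom -27.200 → Σnom=-9.160; wc +0.210/-0.398 → slack +2.022/-2.760; half-tol=0.304, Σhalf²=0.852388
Nominal = -9.160. Worst-case = [-9.160 - 2.760, -9.160 + 2.022] = [-11.920, -7.138]. RSS = √0.852388 = 0.923.

nominal=-9.160 wc=[-11.920,-7.138] rss=0.923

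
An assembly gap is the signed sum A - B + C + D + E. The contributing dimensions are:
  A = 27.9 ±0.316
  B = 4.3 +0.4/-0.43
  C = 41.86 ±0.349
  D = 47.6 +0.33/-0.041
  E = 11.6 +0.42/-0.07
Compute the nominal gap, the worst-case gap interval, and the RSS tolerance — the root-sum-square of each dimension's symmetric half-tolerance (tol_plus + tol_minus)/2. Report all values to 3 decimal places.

nominal=124.660 wc=[123.484,126.505] rss=0.699

Stack each dimension's contribution:
  +A: nom +27.900 → Σnom=27.900; wc +0.316/-0.316 → slack +0.316/-0.316; half-tol=0.316, Σhalf²=0.099856
  -B: nom -4.300 → Σnom=23.600; wc +0.430/-0.400 → slack +0.746/-0.716; half-tol=0.415, Σhalf²=0.272081
  +C: nom +41.860 → Σnom=65.460; wc +0.349/-0.349 → slack +1.095/-1.065; half-tol=0.349, Σhalf²=0.393882
  +D: nom +47.600 → Σnom=113.060; wc +0.330/-0.041 → slack +1.425/-1.106; half-tol=0.185, Σhalf²=0.428292
  +E: nom +11.600 → Σnom=124.660; wc +0.420/-0.070 → slack +1.845/-1.176; half-tol=0.245, Σhalf²=0.488317
Nominal = 124.660. Worst-case = [124.660 - 1.176, 124.660 + 1.845] = [123.484, 126.505]. RSS = √0.488317 = 0.699.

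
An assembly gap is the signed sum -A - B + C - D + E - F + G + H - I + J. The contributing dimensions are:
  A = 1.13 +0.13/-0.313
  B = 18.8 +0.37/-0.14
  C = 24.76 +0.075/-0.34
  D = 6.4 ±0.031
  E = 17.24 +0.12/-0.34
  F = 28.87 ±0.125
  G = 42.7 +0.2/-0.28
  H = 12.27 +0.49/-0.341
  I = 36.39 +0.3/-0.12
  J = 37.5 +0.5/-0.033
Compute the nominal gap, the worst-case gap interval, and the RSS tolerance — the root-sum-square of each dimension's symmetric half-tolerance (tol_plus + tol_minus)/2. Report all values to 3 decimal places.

Stack each dimension's contribution:
  -A: nom -1.130 → Σnom=-1.130; wc +0.313/-0.130 → slack +0.313/-0.130; half-tol=0.222, Σhalf²=0.049062
  -B: nom -18.800 → Σnom=-19.930; wc +0.140/-0.370 → slack +0.453/-0.500; half-tol=0.255, Σhalf²=0.114087
  +C: nom +24.760 → Σnom=4.830; wc +0.075/-0.340 → slack +0.528/-0.840; half-tol=0.208, Σhalf²=0.157143
  -D: nom -6.400 → Σnom=-1.570; wc +0.031/-0.031 → slack +0.559/-0.871; half-tol=0.031, Σhalf²=0.158104
  +E: nom +17.240 → Σnom=15.670; wc +0.120/-0.340 → slack +0.679/-1.211; half-tol=0.230, Σhalf²=0.211004
  -F: nom -28.870 → Σnom=-13.200; wc +0.125/-0.125 → slack +0.804/-1.336; half-tol=0.125, Σhalf²=0.226629
  +G: nom +42.700 → Σnom=29.500; wc +0.200/-0.280 → slack +1.004/-1.616; half-tol=0.240, Σhalf²=0.284230
  +H: nom +12.270 → Σnom=41.770; wc +0.490/-0.341 → slack +1.494/-1.957; half-tol=0.415, Σhalf²=0.456870
  -I: nom -36.390 → Σnom=5.380; wc +0.120/-0.300 → slack +1.614/-2.257; half-tol=0.210, Σhalf²=0.500970
  +J: nom +37.500 → Σnom=42.880; wc +0.500/-0.033 → slack +2.114/-2.290; half-tol=0.267, Σhalf²=0.571992
Nominal = 42.880. Worst-case = [42.880 - 2.290, 42.880 + 2.114] = [40.590, 44.994]. RSS = √0.571992 = 0.756.

nominal=42.880 wc=[40.590,44.994] rss=0.756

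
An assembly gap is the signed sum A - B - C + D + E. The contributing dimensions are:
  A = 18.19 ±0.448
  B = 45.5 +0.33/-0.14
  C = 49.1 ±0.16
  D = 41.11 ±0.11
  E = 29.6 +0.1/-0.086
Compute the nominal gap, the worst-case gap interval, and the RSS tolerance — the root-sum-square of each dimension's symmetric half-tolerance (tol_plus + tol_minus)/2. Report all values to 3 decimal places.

Stack each dimension's contribution:
  +A: nom +18.190 → Σnom=18.190; wc +0.448/-0.448 → slack +0.448/-0.448; half-tol=0.448, Σhalf²=0.200704
  -B: nom -45.500 → Σnom=-27.310; wc +0.140/-0.330 → slack +0.588/-0.778; half-tol=0.235, Σhalf²=0.255929
  -C: nom -49.100 → Σnom=-76.410; wc +0.160/-0.160 → slack +0.748/-0.938; half-tol=0.160, Σhalf²=0.281529
  +D: nom +41.110 → Σnom=-35.300; wc +0.110/-0.110 → slack +0.858/-1.048; half-tol=0.110, Σhalf²=0.293629
  +E: nom +29.600 → Σnom=-5.700; wc +0.100/-0.086 → slack +0.958/-1.134; half-tol=0.093, Σhalf²=0.302278
Nominal = -5.700. Worst-case = [-5.700 - 1.134, -5.700 + 0.958] = [-6.834, -4.742]. RSS = √0.302278 = 0.550.

nominal=-5.700 wc=[-6.834,-4.742] rss=0.550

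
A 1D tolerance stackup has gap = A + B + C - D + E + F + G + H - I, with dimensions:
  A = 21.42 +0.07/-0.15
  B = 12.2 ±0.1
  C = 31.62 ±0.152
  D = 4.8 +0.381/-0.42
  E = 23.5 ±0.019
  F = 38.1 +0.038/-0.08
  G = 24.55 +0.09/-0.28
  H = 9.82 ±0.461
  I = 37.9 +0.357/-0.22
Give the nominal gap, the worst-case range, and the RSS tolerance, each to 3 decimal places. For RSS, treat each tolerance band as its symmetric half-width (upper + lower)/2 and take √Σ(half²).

Stack each dimension's contribution:
  +A: nom +21.420 → Σnom=21.420; wc +0.070/-0.150 → slack +0.070/-0.150; half-tol=0.110, Σhalf²=0.012100
  +B: nom +12.200 → Σnom=33.620; wc +0.100/-0.100 → slack +0.170/-0.250; half-tol=0.100, Σhalf²=0.022100
  +C: nom +31.620 → Σnom=65.240; wc +0.152/-0.152 → slack +0.322/-0.402; half-tol=0.152, Σhalf²=0.045204
  -D: nom -4.800 → Σnom=60.440; wc +0.420/-0.381 → slack +0.742/-0.783; half-tol=0.400, Σhalf²=0.205604
  +E: nom +23.500 → Σnom=83.940; wc +0.019/-0.019 → slack +0.761/-0.802; half-tol=0.019, Σhalf²=0.205965
  +F: nom +38.100 → Σnom=122.040; wc +0.038/-0.080 → slack +0.799/-0.882; half-tol=0.059, Σhalf²=0.209446
  +G: nom +24.550 → Σnom=146.590; wc +0.090/-0.280 → slack +0.889/-1.162; half-tol=0.185, Σhalf²=0.243671
  +H: nom +9.820 → Σnom=156.410; wc +0.461/-0.461 → slack +1.350/-1.623; half-tol=0.461, Σhalf²=0.456192
  -I: nom -37.900 → Σnom=118.510; wc +0.220/-0.357 → slack +1.570/-1.980; half-tol=0.288, Σhalf²=0.539424
Nominal = 118.510. Worst-case = [118.510 - 1.980, 118.510 + 1.570] = [116.530, 120.080]. RSS = √0.539424 = 0.734.

nominal=118.510 wc=[116.530,120.080] rss=0.734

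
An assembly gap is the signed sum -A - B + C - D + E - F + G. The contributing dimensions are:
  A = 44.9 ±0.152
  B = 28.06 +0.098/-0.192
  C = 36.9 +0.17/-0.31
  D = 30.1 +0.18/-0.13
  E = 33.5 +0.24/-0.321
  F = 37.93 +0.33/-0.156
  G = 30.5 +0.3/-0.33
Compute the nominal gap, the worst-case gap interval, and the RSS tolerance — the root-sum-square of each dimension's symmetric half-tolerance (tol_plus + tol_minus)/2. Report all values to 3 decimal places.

nominal=-40.090 wc=[-41.811,-38.750] rss=0.602

Stack each dimension's contribution:
  -A: nom -44.900 → Σnom=-44.900; wc +0.152/-0.152 → slack +0.152/-0.152; half-tol=0.152, Σhalf²=0.023104
  -B: nom -28.060 → Σnom=-72.960; wc +0.192/-0.098 → slack +0.344/-0.250; half-tol=0.145, Σhalf²=0.044129
  +C: nom +36.900 → Σnom=-36.060; wc +0.170/-0.310 → slack +0.514/-0.560; half-tol=0.240, Σhalf²=0.101729
  -D: nom -30.100 → Σnom=-66.160; wc +0.130/-0.180 → slack +0.644/-0.740; half-tol=0.155, Σhalf²=0.125754
  +E: nom +33.500 → Σnom=-32.660; wc +0.240/-0.321 → slack +0.884/-1.061; half-tol=0.280, Σhalf²=0.204434
  -F: nom -37.930 → Σnom=-70.590; wc +0.156/-0.330 → slack +1.040/-1.391; half-tol=0.243, Σhalf²=0.263483
  +G: nom +30.500 → Σnom=-40.090; wc +0.300/-0.330 → slack +1.340/-1.721; half-tol=0.315, Σhalf²=0.362708
Nominal = -40.090. Worst-case = [-40.090 - 1.721, -40.090 + 1.340] = [-41.811, -38.750]. RSS = √0.362708 = 0.602.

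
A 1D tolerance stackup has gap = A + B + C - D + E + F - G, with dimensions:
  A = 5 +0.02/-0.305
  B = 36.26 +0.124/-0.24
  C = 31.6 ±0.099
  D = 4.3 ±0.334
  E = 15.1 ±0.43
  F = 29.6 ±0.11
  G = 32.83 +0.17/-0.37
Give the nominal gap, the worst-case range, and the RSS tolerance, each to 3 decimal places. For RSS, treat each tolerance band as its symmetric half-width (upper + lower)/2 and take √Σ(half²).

Stack each dimension's contribution:
  +A: nom +5.000 → Σnom=5.000; wc +0.020/-0.305 → slack +0.020/-0.305; half-tol=0.163, Σhalf²=0.026406
  +B: nom +36.260 → Σnom=41.260; wc +0.124/-0.240 → slack +0.144/-0.545; half-tol=0.182, Σhalf²=0.059530
  +C: nom +31.600 → Σnom=72.860; wc +0.099/-0.099 → slack +0.243/-0.644; half-tol=0.099, Σhalf²=0.069331
  -D: nom -4.300 → Σnom=68.560; wc +0.334/-0.334 → slack +0.577/-0.978; half-tol=0.334, Σhalf²=0.180887
  +E: nom +15.100 → Σnom=83.660; wc +0.430/-0.430 → slack +1.007/-1.408; half-tol=0.430, Σhalf²=0.365787
  +F: nom +29.600 → Σnom=113.260; wc +0.110/-0.110 → slack +1.117/-1.518; half-tol=0.110, Σhalf²=0.377887
  -G: nom -32.830 → Σnom=80.430; wc +0.370/-0.170 → slack +1.487/-1.688; half-tol=0.270, Σhalf²=0.450787
Nominal = 80.430. Worst-case = [80.430 - 1.688, 80.430 + 1.487] = [78.742, 81.917]. RSS = √0.450787 = 0.671.

nominal=80.430 wc=[78.742,81.917] rss=0.671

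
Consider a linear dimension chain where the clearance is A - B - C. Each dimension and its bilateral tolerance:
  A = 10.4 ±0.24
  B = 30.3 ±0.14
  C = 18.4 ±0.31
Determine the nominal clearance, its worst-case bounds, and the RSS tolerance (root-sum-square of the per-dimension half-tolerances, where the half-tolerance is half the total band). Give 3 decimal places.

nominal=-38.300 wc=[-38.990,-37.610] rss=0.416

Stack each dimension's contribution:
  +A: nom +10.400 → Σnom=10.400; wc +0.240/-0.240 → slack +0.240/-0.240; half-tol=0.240, Σhalf²=0.057600
  -B: nom -30.300 → Σnom=-19.900; wc +0.140/-0.140 → slack +0.380/-0.380; half-tol=0.140, Σhalf²=0.077200
  -C: nom -18.400 → Σnom=-38.300; wc +0.310/-0.310 → slack +0.690/-0.690; half-tol=0.310, Σhalf²=0.173300
Nominal = -38.300. Worst-case = [-38.300 - 0.690, -38.300 + 0.690] = [-38.990, -37.610]. RSS = √0.173300 = 0.416.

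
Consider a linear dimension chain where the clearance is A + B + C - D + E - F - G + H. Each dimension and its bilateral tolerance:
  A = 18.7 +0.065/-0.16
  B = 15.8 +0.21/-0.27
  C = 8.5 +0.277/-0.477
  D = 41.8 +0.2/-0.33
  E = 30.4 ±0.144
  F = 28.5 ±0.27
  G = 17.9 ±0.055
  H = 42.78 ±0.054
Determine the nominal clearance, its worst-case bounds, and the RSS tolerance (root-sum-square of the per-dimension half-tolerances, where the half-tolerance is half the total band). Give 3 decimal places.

nominal=27.980 wc=[26.350,29.385] rss=0.618

Stack each dimension's contribution:
  +A: nom +18.700 → Σnom=18.700; wc +0.065/-0.160 → slack +0.065/-0.160; half-tol=0.113, Σhalf²=0.012656
  +B: nom +15.800 → Σnom=34.500; wc +0.210/-0.270 → slack +0.275/-0.430; half-tol=0.240, Σhalf²=0.070256
  +C: nom +8.500 → Σnom=43.000; wc +0.277/-0.477 → slack +0.552/-0.907; half-tol=0.377, Σhalf²=0.212385
  -D: nom -41.800 → Σnom=1.200; wc +0.330/-0.200 → slack +0.882/-1.107; half-tol=0.265, Σhalf²=0.282610
  +E: nom +30.400 → Σnom=31.600; wc +0.144/-0.144 → slack +1.026/-1.251; half-tol=0.144, Σhalf²=0.303346
  -F: nom -28.500 → Σnom=3.100; wc +0.270/-0.270 → slack +1.296/-1.521; half-tol=0.270, Σhalf²=0.376246
  -G: nom -17.900 → Σnom=-14.800; wc +0.055/-0.055 → slack +1.351/-1.576; half-tol=0.055, Σhalf²=0.379271
  +H: nom +42.780 → Σnom=27.980; wc +0.054/-0.054 → slack +1.405/-1.630; half-tol=0.054, Σhalf²=0.382187
Nominal = 27.980. Worst-case = [27.980 - 1.630, 27.980 + 1.405] = [26.350, 29.385]. RSS = √0.382187 = 0.618.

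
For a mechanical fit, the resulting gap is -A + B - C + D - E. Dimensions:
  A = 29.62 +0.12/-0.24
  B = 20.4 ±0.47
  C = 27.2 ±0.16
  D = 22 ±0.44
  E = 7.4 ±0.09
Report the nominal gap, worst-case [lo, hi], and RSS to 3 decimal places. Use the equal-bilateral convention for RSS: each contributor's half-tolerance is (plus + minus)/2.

nominal=-21.820 wc=[-23.100,-20.420] rss=0.693

Stack each dimension's contribution:
  -A: nom -29.620 → Σnom=-29.620; wc +0.240/-0.120 → slack +0.240/-0.120; half-tol=0.180, Σhalf²=0.032400
  +B: nom +20.400 → Σnom=-9.220; wc +0.470/-0.470 → slack +0.710/-0.590; half-tol=0.470, Σhalf²=0.253300
  -C: nom -27.200 → Σnom=-36.420; wc +0.160/-0.160 → slack +0.870/-0.750; half-tol=0.160, Σhalf²=0.278900
  +D: nom +22.000 → Σnom=-14.420; wc +0.440/-0.440 → slack +1.310/-1.190; half-tol=0.440, Σhalf²=0.472500
  -E: nom -7.400 → Σnom=-21.820; wc +0.090/-0.090 → slack +1.400/-1.280; half-tol=0.090, Σhalf²=0.480600
Nominal = -21.820. Worst-case = [-21.820 - 1.280, -21.820 + 1.400] = [-23.100, -20.420]. RSS = √0.480600 = 0.693.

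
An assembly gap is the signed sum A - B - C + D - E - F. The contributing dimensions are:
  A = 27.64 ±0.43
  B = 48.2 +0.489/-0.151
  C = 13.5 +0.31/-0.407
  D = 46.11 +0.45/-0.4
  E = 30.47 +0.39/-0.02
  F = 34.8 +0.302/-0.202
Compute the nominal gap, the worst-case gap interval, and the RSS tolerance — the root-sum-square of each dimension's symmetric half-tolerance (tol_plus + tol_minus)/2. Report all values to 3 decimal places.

Stack each dimension's contribution:
  +A: nom +27.640 → Σnom=27.640; wc +0.430/-0.430 → slack +0.430/-0.430; half-tol=0.430, Σhalf²=0.184900
  -B: nom -48.200 → Σnom=-20.560; wc +0.151/-0.489 → slack +0.581/-0.919; half-tol=0.320, Σhalf²=0.287300
  -C: nom -13.500 → Σnom=-34.060; wc +0.407/-0.310 → slack +0.988/-1.229; half-tol=0.358, Σhalf²=0.415822
  +D: nom +46.110 → Σnom=12.050; wc +0.450/-0.400 → slack +1.438/-1.629; half-tol=0.425, Σhalf²=0.596447
  -E: nom -30.470 → Σnom=-18.420; wc +0.020/-0.390 → slack +1.458/-2.019; half-tol=0.205, Σhalf²=0.638472
  -F: nom -34.800 → Σnom=-53.220; wc +0.202/-0.302 → slack +1.660/-2.321; half-tol=0.252, Σhalf²=0.701976
Nominal = -53.220. Worst-case = [-53.220 - 2.321, -53.220 + 1.660] = [-55.541, -51.560]. RSS = √0.701976 = 0.838.

nominal=-53.220 wc=[-55.541,-51.560] rss=0.838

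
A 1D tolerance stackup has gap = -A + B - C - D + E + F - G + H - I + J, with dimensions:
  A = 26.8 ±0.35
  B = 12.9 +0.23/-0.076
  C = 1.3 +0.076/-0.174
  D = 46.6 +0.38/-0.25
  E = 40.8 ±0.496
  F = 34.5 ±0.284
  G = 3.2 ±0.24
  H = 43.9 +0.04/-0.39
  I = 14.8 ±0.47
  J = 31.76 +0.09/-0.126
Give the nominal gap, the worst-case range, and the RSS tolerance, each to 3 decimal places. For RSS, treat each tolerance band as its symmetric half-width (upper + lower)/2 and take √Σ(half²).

Stack each dimension's contribution:
  -A: nom -26.800 → Σnom=-26.800; wc +0.350/-0.350 → slack +0.350/-0.350; half-tol=0.350, Σhalf²=0.122500
  +B: nom +12.900 → Σnom=-13.900; wc +0.230/-0.076 → slack +0.580/-0.426; half-tol=0.153, Σhalf²=0.145909
  -C: nom -1.300 → Σnom=-15.200; wc +0.174/-0.076 → slack +0.754/-0.502; half-tol=0.125, Σhalf²=0.161534
  -D: nom -46.600 → Σnom=-61.800; wc +0.250/-0.380 → slack +1.004/-0.882; half-tol=0.315, Σhalf²=0.260759
  +E: nom +40.800 → Σnom=-21.000; wc +0.496/-0.496 → slack +1.500/-1.378; half-tol=0.496, Σhalf²=0.506775
  +F: nom +34.500 → Σnom=13.500; wc +0.284/-0.284 → slack +1.784/-1.662; half-tol=0.284, Σhalf²=0.587431
  -G: nom -3.200 → Σnom=10.300; wc +0.240/-0.240 → slack +2.024/-1.902; half-tol=0.240, Σhalf²=0.645031
  +H: nom +43.900 → Σnom=54.200; wc +0.040/-0.390 → slack +2.064/-2.292; half-tol=0.215, Σhalf²=0.691256
  -I: nom -14.800 → Σnom=39.400; wc +0.470/-0.470 → slack +2.534/-2.762; half-tol=0.470, Σhalf²=0.912156
  +J: nom +31.760 → Σnom=71.160; wc +0.090/-0.126 → slack +2.624/-2.888; half-tol=0.108, Σhalf²=0.923820
Nominal = 71.160. Worst-case = [71.160 - 2.888, 71.160 + 2.624] = [68.272, 73.784]. RSS = √0.923820 = 0.961.

nominal=71.160 wc=[68.272,73.784] rss=0.961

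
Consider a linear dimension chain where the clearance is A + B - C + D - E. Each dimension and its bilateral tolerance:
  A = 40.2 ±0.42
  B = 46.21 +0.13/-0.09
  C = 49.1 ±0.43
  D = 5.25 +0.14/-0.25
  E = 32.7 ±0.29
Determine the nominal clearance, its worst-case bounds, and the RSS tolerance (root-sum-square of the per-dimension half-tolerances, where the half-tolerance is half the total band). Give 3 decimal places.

nominal=9.860 wc=[8.380,11.270] rss=0.704

Stack each dimension's contribution:
  +A: nom +40.200 → Σnom=40.200; wc +0.420/-0.420 → slack +0.420/-0.420; half-tol=0.420, Σhalf²=0.176400
  +B: nom +46.210 → Σnom=86.410; wc +0.130/-0.090 → slack +0.550/-0.510; half-tol=0.110, Σhalf²=0.188500
  -C: nom -49.100 → Σnom=37.310; wc +0.430/-0.430 → slack +0.980/-0.940; half-tol=0.430, Σhalf²=0.373400
  +D: nom +5.250 → Σnom=42.560; wc +0.140/-0.250 → slack +1.120/-1.190; half-tol=0.195, Σhalf²=0.411425
  -E: nom -32.700 → Σnom=9.860; wc +0.290/-0.290 → slack +1.410/-1.480; half-tol=0.290, Σhalf²=0.495525
Nominal = 9.860. Worst-case = [9.860 - 1.480, 9.860 + 1.410] = [8.380, 11.270]. RSS = √0.495525 = 0.704.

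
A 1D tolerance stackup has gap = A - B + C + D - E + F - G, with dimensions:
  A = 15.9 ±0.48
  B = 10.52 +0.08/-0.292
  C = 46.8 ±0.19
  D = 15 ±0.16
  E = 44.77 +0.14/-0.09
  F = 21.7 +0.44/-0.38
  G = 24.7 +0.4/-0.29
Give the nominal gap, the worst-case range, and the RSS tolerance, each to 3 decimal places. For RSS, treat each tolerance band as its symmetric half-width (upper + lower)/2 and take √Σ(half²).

nominal=19.410 wc=[17.580,21.352] rss=0.792

Stack each dimension's contribution:
  +A: nom +15.900 → Σnom=15.900; wc +0.480/-0.480 → slack +0.480/-0.480; half-tol=0.480, Σhalf²=0.230400
  -B: nom -10.520 → Σnom=5.380; wc +0.292/-0.080 → slack +0.772/-0.560; half-tol=0.186, Σhalf²=0.264996
  +C: nom +46.800 → Σnom=52.180; wc +0.190/-0.190 → slack +0.962/-0.750; half-tol=0.190, Σhalf²=0.301096
  +D: nom +15.000 → Σnom=67.180; wc +0.160/-0.160 → slack +1.122/-0.910; half-tol=0.160, Σhalf²=0.326696
  -E: nom -44.770 → Σnom=22.410; wc +0.090/-0.140 → slack +1.212/-1.050; half-tol=0.115, Σhalf²=0.339921
  +F: nom +21.700 → Σnom=44.110; wc +0.440/-0.380 → slack +1.652/-1.430; half-tol=0.410, Σhalf²=0.508021
  -G: nom -24.700 → Σnom=19.410; wc +0.290/-0.400 → slack +1.942/-1.830; half-tol=0.345, Σhalf²=0.627046
Nominal = 19.410. Worst-case = [19.410 - 1.830, 19.410 + 1.942] = [17.580, 21.352]. RSS = √0.627046 = 0.792.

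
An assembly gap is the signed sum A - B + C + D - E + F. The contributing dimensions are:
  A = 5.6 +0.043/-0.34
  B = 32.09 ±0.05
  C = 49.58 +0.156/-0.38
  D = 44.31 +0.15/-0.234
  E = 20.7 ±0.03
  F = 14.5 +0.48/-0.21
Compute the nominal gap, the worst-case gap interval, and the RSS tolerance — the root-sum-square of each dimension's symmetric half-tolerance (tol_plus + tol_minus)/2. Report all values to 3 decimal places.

nominal=61.200 wc=[59.956,62.109] rss=0.517

Stack each dimension's contribution:
  +A: nom +5.600 → Σnom=5.600; wc +0.043/-0.340 → slack +0.043/-0.340; half-tol=0.192, Σhalf²=0.036672
  -B: nom -32.090 → Σnom=-26.490; wc +0.050/-0.050 → slack +0.093/-0.390; half-tol=0.050, Σhalf²=0.039172
  +C: nom +49.580 → Σnom=23.090; wc +0.156/-0.380 → slack +0.249/-0.770; half-tol=0.268, Σhalf²=0.110996
  +D: nom +44.310 → Σnom=67.400; wc +0.150/-0.234 → slack +0.399/-1.004; half-tol=0.192, Σhalf²=0.147860
  -E: nom -20.700 → Σnom=46.700; wc +0.030/-0.030 → slack +0.429/-1.034; half-tol=0.030, Σhalf²=0.148760
  +F: nom +14.500 → Σnom=61.200; wc +0.480/-0.210 → slack +0.909/-1.244; half-tol=0.345, Σhalf²=0.267785
Nominal = 61.200. Worst-case = [61.200 - 1.244, 61.200 + 0.909] = [59.956, 62.109]. RSS = √0.267785 = 0.517.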